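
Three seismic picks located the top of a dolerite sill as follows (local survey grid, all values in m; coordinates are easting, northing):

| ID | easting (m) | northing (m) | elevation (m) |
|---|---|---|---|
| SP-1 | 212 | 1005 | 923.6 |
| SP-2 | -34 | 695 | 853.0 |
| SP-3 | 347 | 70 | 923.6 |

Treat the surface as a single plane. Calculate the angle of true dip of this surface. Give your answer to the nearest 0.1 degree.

13.8°

Two edge vectors: SP-1→SP-2 = (-246, -310, -70.6), SP-1→SP-3 = (135, -935, 0).
Normal n = (SP-1→SP-2) × (SP-1→SP-3) = (-66011, -9531, 271860).
So ∂z/∂easting = −n_x/n_z = 0.24281 and ∂z/∂northing = −n_y/n_z = 0.03506.
Gradient magnitude |∇z| = √(a² + b²) = √(0.05896 + 0.00123) = 0.24533.
True dip = arctan(0.24533) = 13.8°, dipping toward W (azimuth ≈ 262°).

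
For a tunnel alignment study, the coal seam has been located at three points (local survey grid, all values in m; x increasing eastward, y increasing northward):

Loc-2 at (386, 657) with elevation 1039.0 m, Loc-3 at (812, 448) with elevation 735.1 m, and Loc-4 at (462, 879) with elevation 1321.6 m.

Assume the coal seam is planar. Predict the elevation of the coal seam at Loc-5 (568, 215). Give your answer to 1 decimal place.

Let the plane be z = a·x + b·y + c.
Loc-3−Loc-2: 426a − 209b = −303.9;  Loc-4−Loc-2: 76a + 222b = 282.6.
Solving gives a = −0.07607, b = 1.29901.
Then c = 1039 − a·386 − b·657 = 214.91.
At (568, 215): z = −43.2 + 279.3 + 214.91 = 451.0 m.

451.0 m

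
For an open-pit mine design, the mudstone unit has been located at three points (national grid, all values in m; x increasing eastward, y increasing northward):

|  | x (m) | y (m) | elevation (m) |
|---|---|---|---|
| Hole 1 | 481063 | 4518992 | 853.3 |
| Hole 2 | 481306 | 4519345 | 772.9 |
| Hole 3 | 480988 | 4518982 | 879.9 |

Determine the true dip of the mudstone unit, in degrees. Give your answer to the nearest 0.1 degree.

19.7°

Two edge vectors: Hole 1→Hole 2 = (243, 353, -80.4), Hole 1→Hole 3 = (-75, -10, 26.6).
Normal n = (Hole 1→Hole 2) × (Hole 1→Hole 3) = (8585.8, -433.8, 24045).
So ∂z/∂x = −n_x/n_z = −0.35707 and ∂z/∂y = −n_y/n_z = 0.01804.
Gradient magnitude |∇z| = √(a² + b²) = √(0.12750 + 0.00033) = 0.35753.
True dip = arctan(0.35753) = 19.7°, dipping toward E (azimuth ≈ 093°).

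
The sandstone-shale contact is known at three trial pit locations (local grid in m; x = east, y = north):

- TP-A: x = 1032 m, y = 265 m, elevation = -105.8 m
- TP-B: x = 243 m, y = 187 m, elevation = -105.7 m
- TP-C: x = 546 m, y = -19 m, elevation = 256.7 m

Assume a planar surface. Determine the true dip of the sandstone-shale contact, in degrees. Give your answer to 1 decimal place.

57.1°

Two edge vectors: TP-A→TP-B = (-789, -78, 0.1), TP-A→TP-C = (-486, -284, 362.5).
Normal n = (TP-A→TP-B) × (TP-A→TP-C) = (-28246.6, 285963.9, 186168).
So ∂z/∂x = −n_x/n_z = 0.15173 and ∂z/∂y = −n_y/n_z = −1.53605.
Gradient magnitude |∇z| = √(a² + b²) = √(0.02302 + 2.35946) = 1.54353.
True dip = arctan(1.54353) = 57.1°, dipping toward N (azimuth ≈ 354°).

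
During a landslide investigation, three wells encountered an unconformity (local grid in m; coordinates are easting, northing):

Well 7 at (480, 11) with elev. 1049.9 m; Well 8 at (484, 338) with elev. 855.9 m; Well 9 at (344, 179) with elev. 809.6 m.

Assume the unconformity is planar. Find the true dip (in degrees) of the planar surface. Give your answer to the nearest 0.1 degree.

Let the plane be z = a·easting + b·northing + c.
Well 8−Well 7: 4a + 327b = −194;  Well 9−Well 7: −136a + 168b = −240.3.
Solving gives a = 1.01865, b = −0.60573.
Gradient magnitude |∇z| = √(a² + b²) = √(1.03766 + 0.36691) = 1.18514.
True dip = arctan(1.18514) = 49.8°, dipping toward WNW (azimuth ≈ 301°).

49.8°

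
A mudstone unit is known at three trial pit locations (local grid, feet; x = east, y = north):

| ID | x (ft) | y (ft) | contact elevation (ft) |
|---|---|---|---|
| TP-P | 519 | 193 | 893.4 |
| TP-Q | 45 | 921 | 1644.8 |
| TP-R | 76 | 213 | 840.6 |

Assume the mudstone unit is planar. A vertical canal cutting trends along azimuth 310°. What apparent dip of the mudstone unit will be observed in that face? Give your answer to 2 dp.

Two edge vectors: TP-P→TP-Q = (-474, 728, 751.4), TP-P→TP-R = (-443, 20, -52.8).
Normal n = (TP-P→TP-Q) × (TP-P→TP-R) = (-53466.4, -357897.4, 313024).
So ∂z/∂x = −n_x/n_z = 0.17081 and ∂z/∂y = −n_y/n_z = 1.14335.
Unit vector along 310° is (sin 310°, cos 310°) = (-0.7660, 0.6428).
Slope in that direction = a·(-0.7660) + b·(0.6428) = 0.60409.
Apparent dip = arctan|0.60409| = 31.14° (true dip is 49.1°, so apparent ≤ true as expected).

31.14°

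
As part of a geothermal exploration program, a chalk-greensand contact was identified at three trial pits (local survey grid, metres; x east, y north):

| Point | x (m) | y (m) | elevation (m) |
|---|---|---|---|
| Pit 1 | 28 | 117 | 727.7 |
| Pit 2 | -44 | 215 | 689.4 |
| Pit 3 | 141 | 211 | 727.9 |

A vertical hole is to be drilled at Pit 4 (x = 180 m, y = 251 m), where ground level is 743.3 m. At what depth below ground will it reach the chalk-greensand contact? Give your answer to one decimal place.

17.2 m

Two edge vectors: Pit 1→Pit 2 = (-72, 98, -38.3), Pit 1→Pit 3 = (113, 94, 0.2).
Normal n = (Pit 1→Pit 2) × (Pit 1→Pit 3) = (3619.8, -4313.5, -17842).
So ∂z/∂x = −n_x/n_z = 0.20288 and ∂z/∂y = −n_y/n_z = −0.24176.
Intercept c from Pit 1: 727.7 − 5.68 + 28.29 = 750.31.
At (180, 251): z_contact = 36.52 − 60.68 + 750.31 = 726.14 m.
Depth below ground = 743.3 − 726.14 = 17.2 m.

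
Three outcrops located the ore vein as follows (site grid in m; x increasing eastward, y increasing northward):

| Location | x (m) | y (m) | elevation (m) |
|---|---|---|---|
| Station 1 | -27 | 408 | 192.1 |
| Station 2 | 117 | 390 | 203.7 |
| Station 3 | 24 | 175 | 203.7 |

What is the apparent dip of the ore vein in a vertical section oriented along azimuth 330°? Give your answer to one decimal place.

3.8°

Let the plane be z = a·x + b·y + c.
Station 2−Station 1: 144a − 18b = 11.6;  Station 3−Station 1: 51a − 233b = 11.6.
Solving gives a = 0.07642, b = −0.03306.
Unit vector along 330° is (sin 330°, cos 330°) = (-0.5000, 0.8660).
Slope in that direction = a·(-0.5000) + b·(0.8660) = −0.06684.
Apparent dip = arctan|0.06684| = 3.8° (true dip is 4.8°, so apparent ≤ true as expected).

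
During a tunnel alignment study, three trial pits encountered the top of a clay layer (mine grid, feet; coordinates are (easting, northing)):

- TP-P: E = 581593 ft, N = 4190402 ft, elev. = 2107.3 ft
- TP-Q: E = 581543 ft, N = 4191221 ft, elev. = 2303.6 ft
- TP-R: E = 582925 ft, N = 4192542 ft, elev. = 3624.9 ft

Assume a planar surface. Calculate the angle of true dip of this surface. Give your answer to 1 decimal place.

36.6°

Two edge vectors: TP-P→TP-Q = (-50, 819, 196.3), TP-P→TP-R = (1332, 2140, 1517.6).
Normal n = (TP-P→TP-Q) × (TP-P→TP-R) = (822832.4, 337351.6, -1197908).
So ∂z/∂E = −n_x/n_z = 0.68689 and ∂z/∂N = −n_y/n_z = 0.28162.
Gradient magnitude |∇z| = √(a² + b²) = √(0.47182 + 0.07931) = 0.74238.
True dip = arctan(0.74238) = 36.6°, dipping toward WSW (azimuth ≈ 248°).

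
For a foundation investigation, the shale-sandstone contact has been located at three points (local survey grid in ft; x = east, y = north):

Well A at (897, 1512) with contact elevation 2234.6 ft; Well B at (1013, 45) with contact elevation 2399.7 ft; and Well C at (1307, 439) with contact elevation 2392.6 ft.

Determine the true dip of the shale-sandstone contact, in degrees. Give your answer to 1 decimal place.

Let the plane be z = a·x + b·y + c.
Well B−Well A: 116a − 1467b = 165.1;  Well C−Well A: 410a − 1073b = 158.
Solving gives a = 0.11454, b = −0.10349.
Gradient magnitude |∇z| = √(a² + b²) = √(0.01312 + 0.01071) = 0.15436.
True dip = arctan(0.15436) = 8.8°, dipping toward NW (azimuth ≈ 312°).

8.8°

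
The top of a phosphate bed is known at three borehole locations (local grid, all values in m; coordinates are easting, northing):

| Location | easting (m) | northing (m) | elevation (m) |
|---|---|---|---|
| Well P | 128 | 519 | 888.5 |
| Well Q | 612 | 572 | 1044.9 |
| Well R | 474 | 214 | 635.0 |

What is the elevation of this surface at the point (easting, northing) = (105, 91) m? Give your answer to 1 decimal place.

Two edge vectors: Well P→Well Q = (484, 53, 156.4), Well P→Well R = (346, -305, -253.5).
Normal n = (Well P→Well Q) × (Well P→Well R) = (34266.5, 176808.4, -165958).
So ∂z/∂easting = −n_x/n_z = 0.20648 and ∂z/∂northing = −n_y/n_z = 1.06538.
Intercept c from Well P: 888.5 − 26.43 − 552.93 = 309.14.
At (105, 91): z = 21.7 + 96.9 + 309.14 = 427.8 m.

427.8 m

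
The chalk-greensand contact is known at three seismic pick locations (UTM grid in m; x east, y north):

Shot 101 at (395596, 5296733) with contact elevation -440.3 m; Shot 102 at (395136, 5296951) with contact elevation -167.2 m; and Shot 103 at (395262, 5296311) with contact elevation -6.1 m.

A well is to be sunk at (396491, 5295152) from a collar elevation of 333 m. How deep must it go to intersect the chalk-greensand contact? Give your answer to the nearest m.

Two edge vectors: Shot 101→Shot 102 = (-460, 218, 273.1), Shot 101→Shot 103 = (-334, -422, 434.2).
Normal n = (Shot 101→Shot 102) × (Shot 101→Shot 103) = (209903.8, 108516.6, 266932).
So ∂z/∂x = −n_x/n_z = −0.78635682 and ∂z/∂y = −n_y/n_z = −0.40653275.
Intercept c from Shot 101: -440.3 + 311079.61 + 2153295.43 = 2463934.75.
At (396491, 5295152): z_contact = −311783.4 − 2152652.7 + 2463934.75 = -501.4 m.
Depth below ground = 333 − (-501.4) = 834 m.

834 m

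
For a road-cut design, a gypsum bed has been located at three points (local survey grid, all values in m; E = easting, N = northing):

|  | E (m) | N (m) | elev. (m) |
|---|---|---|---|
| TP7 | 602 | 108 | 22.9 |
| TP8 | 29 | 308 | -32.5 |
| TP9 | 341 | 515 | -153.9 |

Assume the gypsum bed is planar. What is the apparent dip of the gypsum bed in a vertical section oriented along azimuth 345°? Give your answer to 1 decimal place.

24.0°

Let the plane be z = a·E + b·N + c.
TP8−TP7: −573a + 200b = −55.4;  TP9−TP7: −261a + 407b = −176.8.
Solving gives a = −0.07078, b = −0.47979.
Unit vector along 345° is (sin 345°, cos 345°) = (-0.2588, 0.9659).
Slope in that direction = a·(-0.2588) + b·(0.9659) = −0.44512.
Apparent dip = arctan|0.44512| = 24.0° (true dip is 25.9°, so apparent ≤ true as expected).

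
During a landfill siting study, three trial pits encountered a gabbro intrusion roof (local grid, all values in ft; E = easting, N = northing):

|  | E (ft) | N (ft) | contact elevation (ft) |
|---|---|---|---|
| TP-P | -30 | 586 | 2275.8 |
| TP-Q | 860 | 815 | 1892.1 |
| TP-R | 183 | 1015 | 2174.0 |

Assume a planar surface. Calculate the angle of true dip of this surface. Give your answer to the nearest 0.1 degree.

23.0°

Two edge vectors: TP-P→TP-Q = (890, 229, -383.7), TP-P→TP-R = (213, 429, -101.8).
Normal n = (TP-P→TP-Q) × (TP-P→TP-R) = (141295.1, 8873.9, 333033).
So ∂z/∂E = −n_x/n_z = −0.42427 and ∂z/∂N = −n_y/n_z = −0.02665.
Gradient magnitude |∇z| = √(a² + b²) = √(0.18000 + 0.00071) = 0.42510.
True dip = arctan(0.42510) = 23.0°, dipping toward E (azimuth ≈ 086°).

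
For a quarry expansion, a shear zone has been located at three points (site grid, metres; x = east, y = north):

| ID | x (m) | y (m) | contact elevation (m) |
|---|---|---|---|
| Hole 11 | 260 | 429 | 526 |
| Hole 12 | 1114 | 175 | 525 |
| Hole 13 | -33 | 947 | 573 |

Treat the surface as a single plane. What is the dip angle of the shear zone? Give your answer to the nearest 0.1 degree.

6.4°

Let the plane be z = a·x + b·y + c.
Hole 12−Hole 11: 854a − 254b = −1;  Hole 13−Hole 11: −293a + 518b = 47.
Solving gives a = 0.03104, b = 0.10829.
Gradient magnitude |∇z| = √(a² + b²) = √(0.00096 + 0.01173) = 0.11265.
True dip = arctan(0.11265) = 6.4°, dipping toward SSW (azimuth ≈ 196°).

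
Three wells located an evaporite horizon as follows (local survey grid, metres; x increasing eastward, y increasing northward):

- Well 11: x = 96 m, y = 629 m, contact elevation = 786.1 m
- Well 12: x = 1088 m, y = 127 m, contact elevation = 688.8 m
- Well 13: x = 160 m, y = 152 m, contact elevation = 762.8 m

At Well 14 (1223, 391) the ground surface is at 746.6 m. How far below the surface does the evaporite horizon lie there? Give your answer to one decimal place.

Let the plane be z = a·x + b·y + c.
Well 12−Well 11: 992a − 502b = −97.3;  Well 13−Well 11: 64a − 477b = −23.3.
Solving gives a = −0.078710, b = 0.038286.
Then c = 786.1 − a·96 − b·629 = 769.57.
At (1223, 391): z_contact = −96.26 + 14.97 + 769.57 = 688.28 m.
Depth below ground = 746.6 − 688.28 = 58.3 m.

58.3 m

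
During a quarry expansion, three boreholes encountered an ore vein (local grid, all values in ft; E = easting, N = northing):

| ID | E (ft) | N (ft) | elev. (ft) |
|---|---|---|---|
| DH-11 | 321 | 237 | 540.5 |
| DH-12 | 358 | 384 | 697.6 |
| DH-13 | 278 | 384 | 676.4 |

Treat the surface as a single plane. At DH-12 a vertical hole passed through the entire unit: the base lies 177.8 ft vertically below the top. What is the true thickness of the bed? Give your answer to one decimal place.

Two edge vectors: DH-11→DH-12 = (37, 147, 157.1), DH-11→DH-13 = (-43, 147, 135.9).
Normal n = (DH-11→DH-12) × (DH-11→DH-13) = (-3116.4, -11783.6, 11760).
So ∂z/∂E = −n_x/n_z = 0.26500 and ∂z/∂N = −n_y/n_z = 1.00201.
|∇z| = √(a²+b²) = 1.03646, so dip δ = arctan(1.03646) = 46.03°.
True thickness = vertical thickness × cos δ = 177.8 × cos 46.03° = 123.5 ft.

123.5 ft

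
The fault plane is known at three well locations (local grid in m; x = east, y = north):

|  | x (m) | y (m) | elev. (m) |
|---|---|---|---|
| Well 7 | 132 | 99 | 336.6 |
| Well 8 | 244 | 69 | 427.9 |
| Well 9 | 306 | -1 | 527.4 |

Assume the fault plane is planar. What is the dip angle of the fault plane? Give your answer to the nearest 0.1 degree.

47.2°

Let the plane be z = a·x + b·y + c.
Well 8−Well 7: 112a − 30b = 91.3;  Well 9−Well 7: 174a − 100b = 190.8.
Solving gives a = 0.56957, b = −0.91696.
Gradient magnitude |∇z| = √(a² + b²) = √(0.32440 + 0.84081) = 1.07945.
True dip = arctan(1.07945) = 47.2°, dipping toward NNW (azimuth ≈ 328°).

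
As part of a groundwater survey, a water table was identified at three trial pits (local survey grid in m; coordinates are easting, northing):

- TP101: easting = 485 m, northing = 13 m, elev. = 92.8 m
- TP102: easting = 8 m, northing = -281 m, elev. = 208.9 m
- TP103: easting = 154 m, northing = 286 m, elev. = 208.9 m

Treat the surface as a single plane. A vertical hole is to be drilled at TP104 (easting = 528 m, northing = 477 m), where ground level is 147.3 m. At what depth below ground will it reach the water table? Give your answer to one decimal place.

Two edge vectors: TP101→TP102 = (-477, -294, 116.1), TP101→TP103 = (-331, 273, 116.1).
Normal n = (TP101→TP102) × (TP101→TP103) = (-65828.7, 16950.6, -227535).
So ∂z/∂easting = −n_x/n_z = −0.28931 and ∂z/∂northing = −n_y/n_z = 0.07450.
Intercept c from TP101: 92.8 + 140.32 − 0.97 = 232.15.
At (528, 477): z_contact = −152.76 + 35.53 + 232.15 = 114.93 m.
Depth below ground = 147.3 − 114.93 = 32.4 m.

32.4 m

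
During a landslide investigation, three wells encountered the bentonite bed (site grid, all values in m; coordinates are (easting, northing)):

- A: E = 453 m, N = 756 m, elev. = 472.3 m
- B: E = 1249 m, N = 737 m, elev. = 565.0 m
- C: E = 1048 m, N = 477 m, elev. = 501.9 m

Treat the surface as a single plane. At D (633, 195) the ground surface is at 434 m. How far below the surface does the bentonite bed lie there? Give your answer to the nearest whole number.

Two edge vectors: A→B = (796, -19, 92.7), A→C = (595, -279, 29.6).
Normal n = (A→B) × (A→C) = (25300.9, 31594.9, -210779).
So ∂z/∂E = −n_x/n_z = 0.12004 and ∂z/∂N = −n_y/n_z = 0.14990.
Intercept c from A: 472.3 − 54.38 − 113.32 = 304.60.
At (633, 195): z_contact = 76.0 + 29.2 + 304.60 = 409.8 m.
Depth below ground = 434 − 409.8 = 24 m.

24 m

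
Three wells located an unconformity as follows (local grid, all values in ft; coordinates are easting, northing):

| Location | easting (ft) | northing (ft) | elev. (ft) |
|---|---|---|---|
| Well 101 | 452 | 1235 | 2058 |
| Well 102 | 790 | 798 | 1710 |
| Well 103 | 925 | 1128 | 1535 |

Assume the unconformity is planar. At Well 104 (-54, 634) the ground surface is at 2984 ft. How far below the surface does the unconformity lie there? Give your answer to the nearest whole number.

315 ft

Two edge vectors: Well 101→Well 102 = (338, -437, -348), Well 101→Well 103 = (473, -107, -523).
Normal n = (Well 101→Well 102) × (Well 101→Well 103) = (191315, 12170, 170535).
So ∂z/∂easting = −n_x/n_z = −1.12185 and ∂z/∂northing = −n_y/n_z = −0.07136.
Intercept c from Well 101: 2058 + 507.08 + 88.13 = 2653.21.
At (-54, 634): z_contact = 60.6 − 45.2 + 2653.21 = 2668.5 ft.
Depth below ground = 2984 − 2668.5 = 315 ft.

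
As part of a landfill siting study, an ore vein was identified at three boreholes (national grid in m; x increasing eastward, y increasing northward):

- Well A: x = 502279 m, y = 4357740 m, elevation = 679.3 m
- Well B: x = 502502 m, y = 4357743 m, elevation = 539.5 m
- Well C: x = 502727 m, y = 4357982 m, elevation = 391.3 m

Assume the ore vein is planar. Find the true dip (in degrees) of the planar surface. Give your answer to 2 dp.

32.10°

Let the plane be z = a·x + b·y + c.
Well B−Well A: 223a + 3b = −139.8;  Well C−Well A: 448a + 242b = −288.
Solving gives a = −0.62650, b = −0.03028.
Gradient magnitude |∇z| = √(a² + b²) = √(0.39250 + 0.00092) = 0.62723.
True dip = arctan(0.62723) = 32.10°, dipping toward E (azimuth ≈ 087°).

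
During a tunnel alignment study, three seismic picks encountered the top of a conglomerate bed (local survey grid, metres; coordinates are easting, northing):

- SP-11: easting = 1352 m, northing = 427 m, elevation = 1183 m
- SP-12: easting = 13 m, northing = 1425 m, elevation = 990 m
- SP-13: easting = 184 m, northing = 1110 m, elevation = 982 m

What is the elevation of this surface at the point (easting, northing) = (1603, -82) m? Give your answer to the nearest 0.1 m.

1163.1 m

Two edge vectors: SP-11→SP-12 = (-1339, 998, -193), SP-11→SP-13 = (-1168, 683, -201).
Normal n = (SP-11→SP-12) × (SP-11→SP-13) = (-68779, -43715, 251127).
So ∂z/∂easting = −n_x/n_z = 0.273881 and ∂z/∂northing = −n_y/n_z = 0.174075.
Intercept c from SP-11: 1183 − 370.29 − 74.33 = 738.38.
At (1603, -82): z = 439.0 − 14.3 + 738.38 = 1163.1 m.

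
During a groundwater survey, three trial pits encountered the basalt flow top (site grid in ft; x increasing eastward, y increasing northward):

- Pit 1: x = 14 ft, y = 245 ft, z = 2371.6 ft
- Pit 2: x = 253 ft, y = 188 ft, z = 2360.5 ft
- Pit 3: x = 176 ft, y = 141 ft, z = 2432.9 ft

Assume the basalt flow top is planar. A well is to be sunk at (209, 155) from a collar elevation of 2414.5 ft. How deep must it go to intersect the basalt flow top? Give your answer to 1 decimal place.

6.2 ft

Let the plane be z = a·x + b·y + c.
Pit 2−Pit 1: 239a − 57b = −11.1;  Pit 3−Pit 1: 162a − 104b = 61.3.
Solving gives a = −0.29756, b = −1.05293.
Then c = 2371.6 − a·14 − b·245 = 2633.73.
At (209, 155): z_contact = −62.19 − 163.20 + 2633.73 = 2408.34 ft.
Depth below ground = 2414.5 − 2408.34 = 6.2 ft.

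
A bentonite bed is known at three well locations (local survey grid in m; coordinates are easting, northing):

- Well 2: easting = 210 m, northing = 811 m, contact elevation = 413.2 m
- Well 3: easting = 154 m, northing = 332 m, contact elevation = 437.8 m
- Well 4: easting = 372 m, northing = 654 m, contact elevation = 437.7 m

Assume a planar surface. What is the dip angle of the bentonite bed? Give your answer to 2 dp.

Let the plane be z = a·easting + b·northing + c.
Well 3−Well 2: −56a − 479b = 24.6;  Well 4−Well 2: 162a − 157b = 24.5.
Solving gives a = 0.09114, b = −0.06201.
Gradient magnitude |∇z| = √(a² + b²) = √(0.00831 + 0.00385) = 0.11023.
True dip = arctan(0.11023) = 6.29°, dipping toward NW (azimuth ≈ 304°).

6.29°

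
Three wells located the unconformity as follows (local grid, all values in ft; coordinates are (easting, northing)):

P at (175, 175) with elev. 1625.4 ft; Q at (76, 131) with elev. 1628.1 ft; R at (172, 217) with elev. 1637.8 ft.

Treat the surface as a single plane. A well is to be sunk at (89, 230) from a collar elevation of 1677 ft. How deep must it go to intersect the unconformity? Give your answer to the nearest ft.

23 ft

Let the plane be z = a·E + b·N + c.
Q−P: −99a − 44b = 2.7;  R−P: −3a + 42b = 12.4.
Solving gives a = −0.15361, b = 0.28427.
Then c = 1625.4 − a·175 − b·175 = 1602.54.
At (89, 230): z_contact = −13.7 + 65.4 + 1602.54 = 1654.2 ft.
Depth below ground = 1677 − 1654.2 = 23 ft.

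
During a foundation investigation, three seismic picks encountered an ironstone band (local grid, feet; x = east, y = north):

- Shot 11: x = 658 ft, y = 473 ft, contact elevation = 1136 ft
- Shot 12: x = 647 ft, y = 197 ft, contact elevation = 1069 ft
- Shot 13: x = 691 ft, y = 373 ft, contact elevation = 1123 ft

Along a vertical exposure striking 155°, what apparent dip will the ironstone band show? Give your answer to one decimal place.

4.6°

Let the plane be z = a·x + b·y + c.
Shot 12−Shot 11: −11a − 276b = −67;  Shot 13−Shot 11: 33a − 100b = −13.
Solving gives a = 0.30486, b = 0.23060.
Unit vector along 155° is (sin 155°, cos 155°) = (0.4226, -0.9063).
Slope in that direction = a·(0.4226) + b·(-0.9063) = −0.08016.
Apparent dip = arctan|0.08016| = 4.6° (true dip is 20.9°, so apparent ≤ true as expected).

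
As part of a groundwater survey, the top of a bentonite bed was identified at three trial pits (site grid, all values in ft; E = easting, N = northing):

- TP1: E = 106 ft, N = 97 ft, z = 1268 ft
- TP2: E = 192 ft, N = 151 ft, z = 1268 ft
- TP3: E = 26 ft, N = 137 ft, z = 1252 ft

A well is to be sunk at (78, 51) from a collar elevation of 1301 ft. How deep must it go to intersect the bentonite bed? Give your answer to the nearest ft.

28 ft

Let the plane be z = a·E + b·N + c.
TP2−TP1: 86a + 54b = 0;  TP3−TP1: −80a + 40b = −16.
Solving gives a = 0.11134, b = −0.17732.
Then c = 1268 − a·106 − b·97 = 1273.40.
At (78, 51): z_contact = 8.7 − 9.0 + 1273.40 = 1273.0 ft.
Depth below ground = 1301 − 1273.0 = 28 ft.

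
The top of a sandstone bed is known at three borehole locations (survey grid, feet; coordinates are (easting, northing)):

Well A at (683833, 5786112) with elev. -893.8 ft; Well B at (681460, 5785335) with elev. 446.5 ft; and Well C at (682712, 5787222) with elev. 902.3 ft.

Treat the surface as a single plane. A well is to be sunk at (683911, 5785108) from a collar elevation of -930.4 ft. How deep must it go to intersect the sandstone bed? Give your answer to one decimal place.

818.1 ft

Two edge vectors: Well A→Well B = (-2373, -777, 1340.3), Well A→Well C = (-1121, 1110, 1796.1).
Normal n = (Well A→Well B) × (Well A→Well C) = (-2883302.7, 2759669, -3505047).
So ∂z/∂E = −n_x/n_z = −0.822614561 and ∂z/∂N = −n_y/n_z = 0.787341511.
Intercept c from Well A: -893.8 + 562530.98 − 4555646.16 = −3994008.98.
At (683911, 5785108): z_contact = −562595.15 + 4554855.67 − 3994008.98 = -1748.45 ft.
Depth below ground = -930.4 − (-1748.45) = 818.1 ft.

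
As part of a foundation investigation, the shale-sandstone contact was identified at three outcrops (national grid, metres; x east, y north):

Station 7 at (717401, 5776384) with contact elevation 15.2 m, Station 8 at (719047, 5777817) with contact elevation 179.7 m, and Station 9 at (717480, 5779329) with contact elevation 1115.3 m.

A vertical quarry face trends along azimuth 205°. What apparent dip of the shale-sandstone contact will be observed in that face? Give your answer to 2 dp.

13.86°

Two edge vectors: Station 7→Station 8 = (1646, 1433, 164.5), Station 7→Station 9 = (79, 2945, 1100.1).
Normal n = (Station 7→Station 8) × (Station 7→Station 9) = (1091990.8, -1797769.1, 4734263).
So ∂z/∂x = −n_x/n_z = −0.23066 and ∂z/∂y = −n_y/n_z = 0.37974.
Unit vector along 205° is (sin 205°, cos 205°) = (-0.4226, -0.9063).
Slope in that direction = a·(-0.4226) + b·(-0.9063) = −0.24668.
Apparent dip = arctan|0.24668| = 13.86° (true dip is 24.0°, so apparent ≤ true as expected).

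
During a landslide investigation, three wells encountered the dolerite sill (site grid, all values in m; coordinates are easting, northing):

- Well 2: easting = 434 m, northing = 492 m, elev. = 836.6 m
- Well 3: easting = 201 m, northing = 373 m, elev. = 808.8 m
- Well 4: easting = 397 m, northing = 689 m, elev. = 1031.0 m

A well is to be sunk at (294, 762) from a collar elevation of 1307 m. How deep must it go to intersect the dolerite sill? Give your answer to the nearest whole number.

173 m

Two edge vectors: Well 2→Well 3 = (-233, -119, -27.8), Well 2→Well 4 = (-37, 197, 194.4).
Normal n = (Well 2→Well 3) × (Well 2→Well 4) = (-17657, 46323.8, -50304).
So ∂z/∂easting = −n_x/n_z = −0.35101 and ∂z/∂northing = −n_y/n_z = 0.92088.
Intercept c from Well 2: 836.6 + 152.34 − 453.07 = 535.87.
At (294, 762): z_contact = −103.2 + 701.7 + 535.87 = 1134.4 m.
Depth below ground = 1307 − 1134.4 = 173 m.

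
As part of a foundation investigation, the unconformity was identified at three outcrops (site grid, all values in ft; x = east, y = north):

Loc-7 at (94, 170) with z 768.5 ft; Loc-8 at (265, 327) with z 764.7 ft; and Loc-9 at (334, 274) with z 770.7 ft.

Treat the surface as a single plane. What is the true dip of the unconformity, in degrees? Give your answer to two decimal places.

4.27°

Let the plane be z = a·x + b·y + c.
Loc-8−Loc-7: 171a + 157b = −3.8;  Loc-9−Loc-7: 240a + 104b = 2.2.
Solving gives a = 0.03722, b = −0.06475.
Gradient magnitude |∇z| = √(a² + b²) = √(0.00139 + 0.00419) = 0.07468.
True dip = arctan(0.07468) = 4.27°, dipping toward NNW (azimuth ≈ 330°).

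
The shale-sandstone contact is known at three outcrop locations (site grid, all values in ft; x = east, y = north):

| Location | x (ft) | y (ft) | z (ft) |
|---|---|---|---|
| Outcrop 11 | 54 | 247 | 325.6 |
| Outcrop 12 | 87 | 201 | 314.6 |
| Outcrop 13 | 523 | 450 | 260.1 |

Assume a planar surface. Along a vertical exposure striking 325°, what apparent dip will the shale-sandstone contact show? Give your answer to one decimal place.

Two edge vectors: Outcrop 11→Outcrop 12 = (33, -46, -11), Outcrop 11→Outcrop 13 = (469, 203, -65.5).
Normal n = (Outcrop 11→Outcrop 12) × (Outcrop 11→Outcrop 13) = (5246, -2997.5, 28273).
So ∂z/∂x = −n_x/n_z = −0.18555 and ∂z/∂y = −n_y/n_z = 0.10602.
Unit vector along 325° is (sin 325°, cos 325°) = (-0.5736, 0.8192).
Slope in that direction = a·(-0.5736) + b·(0.8192) = 0.19327.
Apparent dip = arctan|0.19327| = 10.9° (true dip is 12.1°, so apparent ≤ true as expected).

10.9°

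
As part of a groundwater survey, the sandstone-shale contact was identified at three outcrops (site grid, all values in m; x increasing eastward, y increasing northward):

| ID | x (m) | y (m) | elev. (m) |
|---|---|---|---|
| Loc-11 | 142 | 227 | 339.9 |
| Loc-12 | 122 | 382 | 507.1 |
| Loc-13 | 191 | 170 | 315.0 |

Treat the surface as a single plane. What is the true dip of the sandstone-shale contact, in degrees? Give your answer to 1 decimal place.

56.0°

Let the plane be z = a·x + b·y + c.
Loc-12−Loc-11: −20a + 155b = 167.2;  Loc-13−Loc-11: 49a − 57b = −24.9.
Solving gives a = 0.87853, b = 1.19207.
Gradient magnitude |∇z| = √(a² + b²) = √(0.77181 + 1.42103) = 1.48082.
True dip = arctan(1.48082) = 56.0°, dipping toward SW (azimuth ≈ 216°).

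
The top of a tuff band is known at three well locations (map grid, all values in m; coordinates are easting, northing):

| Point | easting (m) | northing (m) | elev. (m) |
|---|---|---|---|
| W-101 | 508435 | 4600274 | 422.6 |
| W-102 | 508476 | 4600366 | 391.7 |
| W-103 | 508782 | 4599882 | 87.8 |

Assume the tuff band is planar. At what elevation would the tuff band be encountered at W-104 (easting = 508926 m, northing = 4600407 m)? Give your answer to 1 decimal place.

-8.1 m

Two edge vectors: W-101→W-102 = (41, 92, -30.9), W-101→W-103 = (347, -392, -334.8).
Normal n = (W-101→W-102) × (W-101→W-103) = (-42914.4, 3004.5, -47996).
So ∂z/∂easting = −n_x/n_z = −0.894124510 and ∂z/∂northing = −n_y/n_z = 0.062598967.
Intercept c from W-101: 422.6 + 454604.20 − 287972.40 = 167054.40.
At (508926, 4600407): z = −455043.2 + 287980.7 + 167054.40 = -8.1 m.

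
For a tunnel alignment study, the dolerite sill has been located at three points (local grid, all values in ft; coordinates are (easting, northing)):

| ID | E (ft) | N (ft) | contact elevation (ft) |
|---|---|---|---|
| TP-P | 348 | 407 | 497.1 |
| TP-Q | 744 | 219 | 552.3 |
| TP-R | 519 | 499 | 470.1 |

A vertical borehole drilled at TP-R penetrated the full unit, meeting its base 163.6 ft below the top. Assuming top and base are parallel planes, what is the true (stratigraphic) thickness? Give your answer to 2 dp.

156.98 ft

Two edge vectors: TP-P→TP-Q = (396, -188, 55.2), TP-P→TP-R = (171, 92, -27).
Normal n = (TP-P→TP-Q) × (TP-P→TP-R) = (-2.4, 20131.2, 68580).
So ∂z/∂E = −n_x/n_z = 0.00003 and ∂z/∂N = −n_y/n_z = −0.29354.
|∇z| = √(a²+b²) = 0.29354, so dip δ = arctan(0.29354) = 16.36°.
True thickness = vertical thickness × cos δ = 163.6 × cos 16.36° = 156.98 ft.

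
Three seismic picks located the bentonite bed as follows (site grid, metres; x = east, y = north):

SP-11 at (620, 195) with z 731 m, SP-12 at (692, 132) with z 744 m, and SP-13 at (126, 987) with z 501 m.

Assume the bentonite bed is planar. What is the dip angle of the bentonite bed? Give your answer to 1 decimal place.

Two edge vectors: SP-11→SP-12 = (72, -63, 13), SP-11→SP-13 = (-494, 792, -230).
Normal n = (SP-11→SP-12) × (SP-11→SP-13) = (4194, 10138, 25902).
So ∂z/∂x = −n_x/n_z = −0.16192 and ∂z/∂y = −n_y/n_z = −0.39140.
Gradient magnitude |∇z| = √(a² + b²) = √(0.02622 + 0.15319) = 0.42357.
True dip = arctan(0.42357) = 23.0°, dipping toward NNE (azimuth ≈ 022°).

23.0°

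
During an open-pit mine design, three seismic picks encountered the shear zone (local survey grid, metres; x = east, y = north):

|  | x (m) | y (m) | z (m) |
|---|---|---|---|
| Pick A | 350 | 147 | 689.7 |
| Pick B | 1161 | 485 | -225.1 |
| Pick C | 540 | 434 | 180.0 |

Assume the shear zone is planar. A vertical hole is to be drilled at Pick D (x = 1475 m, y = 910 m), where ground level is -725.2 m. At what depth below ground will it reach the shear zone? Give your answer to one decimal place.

272.2 m

Let the plane be z = a·x + b·y + c.
Pick B−Pick A: 811a + 338b = −914.8;  Pick C−Pick A: 190a + 287b = −509.7.
Solving gives a = −0.535603, b = −1.421378.
Then c = 689.7 − a·350 − b·147 = 1086.10.
At (1475, 910): z_contact = −790.02 − 1293.45 + 1086.10 = -997.36 m.
Depth below ground = -725.2 − (-997.36) = 272.2 m.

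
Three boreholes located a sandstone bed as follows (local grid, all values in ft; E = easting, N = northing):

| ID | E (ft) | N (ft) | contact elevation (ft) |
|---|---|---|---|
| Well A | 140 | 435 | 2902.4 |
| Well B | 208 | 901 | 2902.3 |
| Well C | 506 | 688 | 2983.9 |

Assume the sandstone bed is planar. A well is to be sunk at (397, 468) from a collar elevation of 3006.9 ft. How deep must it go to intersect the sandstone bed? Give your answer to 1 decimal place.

Let the plane be z = a·E + b·N + c.
Well B−Well A: 68a + 466b = −0.1;  Well C−Well A: 366a + 253b = 81.5.
Solving gives a = 0.24782, b = −0.03638.
Then c = 2902.4 − a·140 − b·435 = 2883.53.
At (397, 468): z_contact = 98.39 − 17.02 + 2883.53 = 2964.89 ft.
Depth below ground = 3006.9 − 2964.89 = 42.0 ft.

42.0 ft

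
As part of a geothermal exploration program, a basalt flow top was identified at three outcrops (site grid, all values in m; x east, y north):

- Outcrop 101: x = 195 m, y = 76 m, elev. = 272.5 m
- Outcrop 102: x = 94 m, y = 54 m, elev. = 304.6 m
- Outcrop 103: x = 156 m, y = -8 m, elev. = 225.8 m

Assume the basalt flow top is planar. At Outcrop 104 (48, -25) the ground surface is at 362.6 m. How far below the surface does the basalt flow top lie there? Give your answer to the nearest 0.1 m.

Two edge vectors: Outcrop 101→Outcrop 102 = (-101, -22, 32.1), Outcrop 101→Outcrop 103 = (-39, -84, -46.7).
Normal n = (Outcrop 101→Outcrop 102) × (Outcrop 101→Outcrop 103) = (3723.8, -5968.6, 7626).
So ∂z/∂x = −n_x/n_z = −0.48830 and ∂z/∂y = −n_y/n_z = 0.78266.
Intercept c from Outcrop 101: 272.5 + 95.22 − 59.48 = 308.24.
At (48, -25): z_contact = −23.44 − 19.57 + 308.24 = 265.23 m.
Depth below ground = 362.6 − 265.23 = 97.4 m.

97.4 m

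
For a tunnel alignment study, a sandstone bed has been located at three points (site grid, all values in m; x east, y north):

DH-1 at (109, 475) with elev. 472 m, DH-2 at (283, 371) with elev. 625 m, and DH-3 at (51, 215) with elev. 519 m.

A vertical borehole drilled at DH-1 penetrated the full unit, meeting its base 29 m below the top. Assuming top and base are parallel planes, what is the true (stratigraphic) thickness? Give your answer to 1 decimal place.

Two edge vectors: DH-1→DH-2 = (174, -104, 153), DH-1→DH-3 = (-58, -260, 47).
Normal n = (DH-1→DH-2) × (DH-1→DH-3) = (34892, -17052, -51272).
So ∂z/∂x = −n_x/n_z = 0.68053 and ∂z/∂y = −n_y/n_z = −0.33258.
|∇z| = √(a²+b²) = 0.75745, so dip δ = arctan(0.75745) = 37.14°.
True thickness = vertical thickness × cos δ = 29 × cos 37.14° = 23.1 m.

23.1 m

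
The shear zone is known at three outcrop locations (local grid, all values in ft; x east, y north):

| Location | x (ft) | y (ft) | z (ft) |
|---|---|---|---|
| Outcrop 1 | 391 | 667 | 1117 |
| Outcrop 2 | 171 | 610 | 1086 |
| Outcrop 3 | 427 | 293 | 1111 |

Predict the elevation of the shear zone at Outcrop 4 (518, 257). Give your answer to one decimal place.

Two edge vectors: Outcrop 1→Outcrop 2 = (-220, -57, -31), Outcrop 1→Outcrop 3 = (36, -374, -6).
Normal n = (Outcrop 1→Outcrop 2) × (Outcrop 1→Outcrop 3) = (-11252, -2436, 84332).
So ∂z/∂x = −n_x/n_z = 0.13343 and ∂z/∂y = −n_y/n_z = 0.02889.
Intercept c from Outcrop 1: 1117 − 52.17 − 19.27 = 1045.56.
At (518, 257): z = 69.1 + 7.4 + 1045.56 = 1122.1 ft.

1122.1 ft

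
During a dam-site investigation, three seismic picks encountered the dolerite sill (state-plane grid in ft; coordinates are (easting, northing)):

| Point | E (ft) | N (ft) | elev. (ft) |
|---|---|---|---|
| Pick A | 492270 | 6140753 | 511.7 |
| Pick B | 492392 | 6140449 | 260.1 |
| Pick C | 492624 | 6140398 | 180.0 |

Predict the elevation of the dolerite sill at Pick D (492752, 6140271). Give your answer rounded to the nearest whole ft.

Two edge vectors: Pick A→Pick B = (122, -304, -251.6), Pick A→Pick C = (354, -355, -331.7).
Normal n = (Pick A→Pick B) × (Pick A→Pick C) = (11518.8, -48599, 64306).
So ∂z/∂E = −n_x/n_z = −0.17912481 and ∂z/∂N = −n_y/n_z = 0.75574596.
Intercept c from Pick A: 511.7 + 88177.77 − 4640849.30 = −4552159.83.
At (492752, 6140271): z = −88264.1 + 4640485.0 − 4552159.83 = 61.1 ft.

61 ft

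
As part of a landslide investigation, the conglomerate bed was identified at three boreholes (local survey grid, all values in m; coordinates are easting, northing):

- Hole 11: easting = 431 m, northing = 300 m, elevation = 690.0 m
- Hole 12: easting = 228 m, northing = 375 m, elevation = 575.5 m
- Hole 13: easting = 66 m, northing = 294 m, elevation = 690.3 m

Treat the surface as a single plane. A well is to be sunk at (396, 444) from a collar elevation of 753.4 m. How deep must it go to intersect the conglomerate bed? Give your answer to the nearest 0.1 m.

Two edge vectors: Hole 11→Hole 12 = (-203, 75, -114.5), Hole 11→Hole 13 = (-365, -6, 0.3).
Normal n = (Hole 11→Hole 12) × (Hole 11→Hole 13) = (-664.5, 41853.4, 28593).
So ∂z/∂easting = −n_x/n_z = 0.02324 and ∂z/∂northing = −n_y/n_z = −1.46376.
Intercept c from Hole 11: 690 − 10.02 + 439.13 = 1119.11.
At (396, 444): z_contact = 9.20 − 649.91 + 1119.11 = 478.40 m.
Depth below ground = 753.4 − 478.40 = 275.0 m.

275.0 m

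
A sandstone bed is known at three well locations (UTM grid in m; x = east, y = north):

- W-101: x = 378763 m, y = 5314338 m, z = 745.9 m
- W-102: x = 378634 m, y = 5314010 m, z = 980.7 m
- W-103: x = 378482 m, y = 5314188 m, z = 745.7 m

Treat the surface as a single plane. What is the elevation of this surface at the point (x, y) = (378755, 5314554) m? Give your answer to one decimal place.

Two edge vectors: W-101→W-102 = (-129, -328, 234.8), W-101→W-103 = (-281, -150, -0.2).
Normal n = (W-101→W-102) × (W-101→W-103) = (35285.6, -66004.6, -72818).
So ∂z/∂x = −n_x/n_z = 0.484572496 and ∂z/∂y = −n_y/n_z = −0.906432475.
Intercept c from W-101: 745.9 − 183538.13 + 4817088.55 = 4634296.32.
At (378755, 5314554): z = 183534.3 − 4817284.3 + 4634296.32 = 546.2 m.

546.2 m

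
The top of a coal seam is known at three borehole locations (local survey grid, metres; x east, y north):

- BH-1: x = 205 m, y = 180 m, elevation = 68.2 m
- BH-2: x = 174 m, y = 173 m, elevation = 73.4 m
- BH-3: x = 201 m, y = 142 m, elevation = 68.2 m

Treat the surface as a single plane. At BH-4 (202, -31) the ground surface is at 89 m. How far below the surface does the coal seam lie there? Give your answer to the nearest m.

Two edge vectors: BH-1→BH-2 = (-31, -7, 5.2), BH-1→BH-3 = (-4, -38, 0).
Normal n = (BH-1→BH-2) × (BH-1→BH-3) = (197.6, -20.8, 1150).
So ∂z/∂x = −n_x/n_z = −0.17183 and ∂z/∂y = −n_y/n_z = 0.01809.
Intercept c from BH-1: 68.2 + 35.22 − 3.26 = 100.17.
At (202, -31): z_contact = −34.7 − 0.6 + 100.17 = 64.9 m.
Depth below ground = 89 − 64.9 = 24 m.

24 m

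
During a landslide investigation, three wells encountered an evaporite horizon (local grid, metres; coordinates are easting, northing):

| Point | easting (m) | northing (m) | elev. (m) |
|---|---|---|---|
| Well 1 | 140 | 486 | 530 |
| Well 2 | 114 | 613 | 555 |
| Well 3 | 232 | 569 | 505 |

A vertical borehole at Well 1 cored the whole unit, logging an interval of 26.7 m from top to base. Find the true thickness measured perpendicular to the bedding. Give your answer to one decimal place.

Let the plane be z = a·easting + b·northing + c.
Well 2−Well 1: −26a + 127b = 25;  Well 3−Well 1: 92a + 83b = −25.
Solving gives a = −0.37928, b = 0.11920.
|∇z| = √(a²+b²) = 0.39757, so dip δ = arctan(0.39757) = 21.68°.
True thickness = vertical thickness × cos δ = 26.7 × cos 21.68° = 24.8 m.

24.8 m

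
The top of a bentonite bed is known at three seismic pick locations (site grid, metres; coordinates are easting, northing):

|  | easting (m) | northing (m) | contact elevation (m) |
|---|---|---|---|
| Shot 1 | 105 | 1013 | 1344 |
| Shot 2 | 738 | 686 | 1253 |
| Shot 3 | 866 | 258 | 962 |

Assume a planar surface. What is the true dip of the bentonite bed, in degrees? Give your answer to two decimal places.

Two edge vectors: Shot 1→Shot 2 = (633, -327, -91), Shot 1→Shot 3 = (761, -755, -382).
Normal n = (Shot 1→Shot 2) × (Shot 1→Shot 3) = (56209, 172555, -229068).
So ∂z/∂easting = −n_x/n_z = 0.24538 and ∂z/∂northing = −n_y/n_z = 0.75329.
Gradient magnitude |∇z| = √(a² + b²) = √(0.06021 + 0.56745) = 0.79225.
True dip = arctan(0.79225) = 38.39°, dipping toward SSW (azimuth ≈ 198°).

38.39°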